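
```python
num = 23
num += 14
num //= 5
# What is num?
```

Trace (tracking num):
num = 23  # -> num = 23
num += 14  # -> num = 37
num //= 5  # -> num = 7

Answer: 7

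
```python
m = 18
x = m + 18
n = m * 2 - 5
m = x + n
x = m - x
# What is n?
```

Answer: 31

Derivation:
Trace (tracking n):
m = 18  # -> m = 18
x = m + 18  # -> x = 36
n = m * 2 - 5  # -> n = 31
m = x + n  # -> m = 67
x = m - x  # -> x = 31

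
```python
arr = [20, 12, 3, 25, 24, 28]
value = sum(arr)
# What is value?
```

Trace (tracking value):
arr = [20, 12, 3, 25, 24, 28]  # -> arr = [20, 12, 3, 25, 24, 28]
value = sum(arr)  # -> value = 112

Answer: 112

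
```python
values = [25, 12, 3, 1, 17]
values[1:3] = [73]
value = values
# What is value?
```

Trace (tracking value):
values = [25, 12, 3, 1, 17]  # -> values = [25, 12, 3, 1, 17]
values[1:3] = [73]  # -> values = [25, 73, 1, 17]
value = values  # -> value = [25, 73, 1, 17]

Answer: [25, 73, 1, 17]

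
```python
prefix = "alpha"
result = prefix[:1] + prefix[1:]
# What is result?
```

Answer: 'alpha'

Derivation:
Trace (tracking result):
prefix = 'alpha'  # -> prefix = 'alpha'
result = prefix[:1] + prefix[1:]  # -> result = 'alpha'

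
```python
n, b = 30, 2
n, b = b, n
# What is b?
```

Trace (tracking b):
n, b = (30, 2)  # -> n = 30, b = 2
n, b = (b, n)  # -> n = 2, b = 30

Answer: 30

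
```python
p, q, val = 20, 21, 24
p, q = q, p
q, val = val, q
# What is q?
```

Trace (tracking q):
p, q, val = (20, 21, 24)  # -> p = 20, q = 21, val = 24
p, q = (q, p)  # -> p = 21, q = 20
q, val = (val, q)  # -> q = 24, val = 20

Answer: 24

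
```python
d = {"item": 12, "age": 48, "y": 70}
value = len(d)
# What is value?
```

Trace (tracking value):
d = {'item': 12, 'age': 48, 'y': 70}  # -> d = {'item': 12, 'age': 48, 'y': 70}
value = len(d)  # -> value = 3

Answer: 3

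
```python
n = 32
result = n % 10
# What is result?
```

Answer: 2

Derivation:
Trace (tracking result):
n = 32  # -> n = 32
result = n % 10  # -> result = 2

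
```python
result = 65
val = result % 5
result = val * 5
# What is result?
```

Answer: 0

Derivation:
Trace (tracking result):
result = 65  # -> result = 65
val = result % 5  # -> val = 0
result = val * 5  # -> result = 0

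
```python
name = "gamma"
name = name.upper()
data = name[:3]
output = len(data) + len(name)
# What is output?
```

Trace (tracking output):
name = 'gamma'  # -> name = 'gamma'
name = name.upper()  # -> name = 'GAMMA'
data = name[:3]  # -> data = 'GAM'
output = len(data) + len(name)  # -> output = 8

Answer: 8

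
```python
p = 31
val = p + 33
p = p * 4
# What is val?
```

Answer: 64

Derivation:
Trace (tracking val):
p = 31  # -> p = 31
val = p + 33  # -> val = 64
p = p * 4  # -> p = 124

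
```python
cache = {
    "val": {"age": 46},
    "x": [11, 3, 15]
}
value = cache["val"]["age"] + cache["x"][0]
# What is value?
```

Trace (tracking value):
cache = {'val': {'age': 46}, 'x': [11, 3, 15]}  # -> cache = {'val': {'age': 46}, 'x': [11, 3, 15]}
value = cache['val']['age'] + cache['x'][0]  # -> value = 57

Answer: 57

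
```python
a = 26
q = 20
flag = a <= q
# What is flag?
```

Answer: False

Derivation:
Trace (tracking flag):
a = 26  # -> a = 26
q = 20  # -> q = 20
flag = a <= q  # -> flag = False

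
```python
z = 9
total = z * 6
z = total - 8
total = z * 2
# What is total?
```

Trace (tracking total):
z = 9  # -> z = 9
total = z * 6  # -> total = 54
z = total - 8  # -> z = 46
total = z * 2  # -> total = 92

Answer: 92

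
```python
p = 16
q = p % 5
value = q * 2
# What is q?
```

Trace (tracking q):
p = 16  # -> p = 16
q = p % 5  # -> q = 1
value = q * 2  # -> value = 2

Answer: 1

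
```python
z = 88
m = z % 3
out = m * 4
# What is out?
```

Trace (tracking out):
z = 88  # -> z = 88
m = z % 3  # -> m = 1
out = m * 4  # -> out = 4

Answer: 4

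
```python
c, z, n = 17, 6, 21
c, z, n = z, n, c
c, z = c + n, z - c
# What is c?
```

Answer: 23

Derivation:
Trace (tracking c):
c, z, n = (17, 6, 21)  # -> c = 17, z = 6, n = 21
c, z, n = (z, n, c)  # -> c = 6, z = 21, n = 17
c, z = (c + n, z - c)  # -> c = 23, z = 15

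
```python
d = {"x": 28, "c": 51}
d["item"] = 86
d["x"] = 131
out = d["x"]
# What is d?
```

Answer: {'x': 131, 'c': 51, 'item': 86}

Derivation:
Trace (tracking d):
d = {'x': 28, 'c': 51}  # -> d = {'x': 28, 'c': 51}
d['item'] = 86  # -> d = {'x': 28, 'c': 51, 'item': 86}
d['x'] = 131  # -> d = {'x': 131, 'c': 51, 'item': 86}
out = d['x']  # -> out = 131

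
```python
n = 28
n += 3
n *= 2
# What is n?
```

Trace (tracking n):
n = 28  # -> n = 28
n += 3  # -> n = 31
n *= 2  # -> n = 62

Answer: 62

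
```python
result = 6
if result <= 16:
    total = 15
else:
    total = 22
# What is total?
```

Trace (tracking total):
result = 6  # -> result = 6
if result <= 16:  # condition is True
    total = 15  # -> total = 15

Answer: 15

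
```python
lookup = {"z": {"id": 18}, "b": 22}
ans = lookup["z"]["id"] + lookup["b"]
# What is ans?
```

Trace (tracking ans):
lookup = {'z': {'id': 18}, 'b': 22}  # -> lookup = {'z': {'id': 18}, 'b': 22}
ans = lookup['z']['id'] + lookup['b']  # -> ans = 40

Answer: 40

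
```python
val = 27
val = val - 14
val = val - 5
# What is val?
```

Answer: 8

Derivation:
Trace (tracking val):
val = 27  # -> val = 27
val = val - 14  # -> val = 13
val = val - 5  # -> val = 8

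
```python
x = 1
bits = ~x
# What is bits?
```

Answer: -2

Derivation:
Trace (tracking bits):
x = 1  # -> x = 1
bits = ~x  # -> bits = -2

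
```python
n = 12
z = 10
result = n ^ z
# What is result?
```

Trace (tracking result):
n = 12  # -> n = 12
z = 10  # -> z = 10
result = n ^ z  # -> result = 6

Answer: 6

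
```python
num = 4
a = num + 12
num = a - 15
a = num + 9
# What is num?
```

Trace (tracking num):
num = 4  # -> num = 4
a = num + 12  # -> a = 16
num = a - 15  # -> num = 1
a = num + 9  # -> a = 10

Answer: 1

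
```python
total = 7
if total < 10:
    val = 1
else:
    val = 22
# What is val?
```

Answer: 1

Derivation:
Trace (tracking val):
total = 7  # -> total = 7
if total < 10:  # condition is True
    val = 1  # -> val = 1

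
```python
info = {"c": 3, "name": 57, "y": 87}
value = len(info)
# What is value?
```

Trace (tracking value):
info = {'c': 3, 'name': 57, 'y': 87}  # -> info = {'c': 3, 'name': 57, 'y': 87}
value = len(info)  # -> value = 3

Answer: 3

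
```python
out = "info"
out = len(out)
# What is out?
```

Answer: 4

Derivation:
Trace (tracking out):
out = 'info'  # -> out = 'info'
out = len(out)  # -> out = 4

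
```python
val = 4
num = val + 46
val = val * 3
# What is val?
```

Trace (tracking val):
val = 4  # -> val = 4
num = val + 46  # -> num = 50
val = val * 3  # -> val = 12

Answer: 12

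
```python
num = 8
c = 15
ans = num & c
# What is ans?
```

Trace (tracking ans):
num = 8  # -> num = 8
c = 15  # -> c = 15
ans = num & c  # -> ans = 8

Answer: 8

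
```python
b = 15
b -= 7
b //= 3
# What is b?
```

Answer: 2

Derivation:
Trace (tracking b):
b = 15  # -> b = 15
b -= 7  # -> b = 8
b //= 3  # -> b = 2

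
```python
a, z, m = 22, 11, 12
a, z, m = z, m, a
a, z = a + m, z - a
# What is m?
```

Answer: 22

Derivation:
Trace (tracking m):
a, z, m = (22, 11, 12)  # -> a = 22, z = 11, m = 12
a, z, m = (z, m, a)  # -> a = 11, z = 12, m = 22
a, z = (a + m, z - a)  # -> a = 33, z = 1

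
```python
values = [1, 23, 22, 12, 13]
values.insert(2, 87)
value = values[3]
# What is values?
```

Answer: [1, 23, 87, 22, 12, 13]

Derivation:
Trace (tracking values):
values = [1, 23, 22, 12, 13]  # -> values = [1, 23, 22, 12, 13]
values.insert(2, 87)  # -> values = [1, 23, 87, 22, 12, 13]
value = values[3]  # -> value = 22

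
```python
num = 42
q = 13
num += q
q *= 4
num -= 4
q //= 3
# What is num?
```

Trace (tracking num):
num = 42  # -> num = 42
q = 13  # -> q = 13
num += q  # -> num = 55
q *= 4  # -> q = 52
num -= 4  # -> num = 51
q //= 3  # -> q = 17

Answer: 51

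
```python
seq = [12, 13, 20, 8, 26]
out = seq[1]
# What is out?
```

Trace (tracking out):
seq = [12, 13, 20, 8, 26]  # -> seq = [12, 13, 20, 8, 26]
out = seq[1]  # -> out = 13

Answer: 13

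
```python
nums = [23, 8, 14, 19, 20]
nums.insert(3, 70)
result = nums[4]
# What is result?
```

Answer: 19

Derivation:
Trace (tracking result):
nums = [23, 8, 14, 19, 20]  # -> nums = [23, 8, 14, 19, 20]
nums.insert(3, 70)  # -> nums = [23, 8, 14, 70, 19, 20]
result = nums[4]  # -> result = 19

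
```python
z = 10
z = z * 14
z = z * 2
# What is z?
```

Answer: 280

Derivation:
Trace (tracking z):
z = 10  # -> z = 10
z = z * 14  # -> z = 140
z = z * 2  # -> z = 280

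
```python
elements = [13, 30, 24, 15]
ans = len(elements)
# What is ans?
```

Trace (tracking ans):
elements = [13, 30, 24, 15]  # -> elements = [13, 30, 24, 15]
ans = len(elements)  # -> ans = 4

Answer: 4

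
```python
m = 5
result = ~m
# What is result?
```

Trace (tracking result):
m = 5  # -> m = 5
result = ~m  # -> result = -6

Answer: -6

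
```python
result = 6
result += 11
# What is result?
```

Answer: 17

Derivation:
Trace (tracking result):
result = 6  # -> result = 6
result += 11  # -> result = 17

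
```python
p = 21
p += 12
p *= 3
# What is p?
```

Trace (tracking p):
p = 21  # -> p = 21
p += 12  # -> p = 33
p *= 3  # -> p = 99

Answer: 99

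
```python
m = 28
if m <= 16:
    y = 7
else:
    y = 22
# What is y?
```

Answer: 22

Derivation:
Trace (tracking y):
m = 28  # -> m = 28
if m <= 16:  # condition is False
else:
    y = 22  # -> y = 22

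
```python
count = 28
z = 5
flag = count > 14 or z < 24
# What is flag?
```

Trace (tracking flag):
count = 28  # -> count = 28
z = 5  # -> z = 5
flag = count > 14 or z < 24  # -> flag = True

Answer: True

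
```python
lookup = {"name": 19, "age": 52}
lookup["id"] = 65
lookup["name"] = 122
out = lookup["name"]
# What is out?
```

Trace (tracking out):
lookup = {'name': 19, 'age': 52}  # -> lookup = {'name': 19, 'age': 52}
lookup['id'] = 65  # -> lookup = {'name': 19, 'age': 52, 'id': 65}
lookup['name'] = 122  # -> lookup = {'name': 122, 'age': 52, 'id': 65}
out = lookup['name']  # -> out = 122

Answer: 122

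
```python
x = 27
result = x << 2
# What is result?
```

Trace (tracking result):
x = 27  # -> x = 27
result = x << 2  # -> result = 108

Answer: 108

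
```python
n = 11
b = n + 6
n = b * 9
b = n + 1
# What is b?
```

Trace (tracking b):
n = 11  # -> n = 11
b = n + 6  # -> b = 17
n = b * 9  # -> n = 153
b = n + 1  # -> b = 154

Answer: 154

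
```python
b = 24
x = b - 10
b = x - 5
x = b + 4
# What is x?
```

Trace (tracking x):
b = 24  # -> b = 24
x = b - 10  # -> x = 14
b = x - 5  # -> b = 9
x = b + 4  # -> x = 13

Answer: 13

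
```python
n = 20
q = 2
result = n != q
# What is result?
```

Trace (tracking result):
n = 20  # -> n = 20
q = 2  # -> q = 2
result = n != q  # -> result = True

Answer: True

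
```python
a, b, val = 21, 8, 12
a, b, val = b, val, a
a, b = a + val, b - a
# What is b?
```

Trace (tracking b):
a, b, val = (21, 8, 12)  # -> a = 21, b = 8, val = 12
a, b, val = (b, val, a)  # -> a = 8, b = 12, val = 21
a, b = (a + val, b - a)  # -> a = 29, b = 4

Answer: 4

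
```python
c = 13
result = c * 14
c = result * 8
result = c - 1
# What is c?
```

Answer: 1456

Derivation:
Trace (tracking c):
c = 13  # -> c = 13
result = c * 14  # -> result = 182
c = result * 8  # -> c = 1456
result = c - 1  # -> result = 1455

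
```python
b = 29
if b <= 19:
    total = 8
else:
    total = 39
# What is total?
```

Trace (tracking total):
b = 29  # -> b = 29
if b <= 19:  # condition is False
else:
    total = 39  # -> total = 39

Answer: 39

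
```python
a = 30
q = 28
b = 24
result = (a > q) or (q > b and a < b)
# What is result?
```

Answer: True

Derivation:
Trace (tracking result):
a = 30  # -> a = 30
q = 28  # -> q = 28
b = 24  # -> b = 24
result = a > q or (q > b and a < b)  # -> result = True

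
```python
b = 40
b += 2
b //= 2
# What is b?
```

Trace (tracking b):
b = 40  # -> b = 40
b += 2  # -> b = 42
b //= 2  # -> b = 21

Answer: 21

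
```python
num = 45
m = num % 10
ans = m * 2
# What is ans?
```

Trace (tracking ans):
num = 45  # -> num = 45
m = num % 10  # -> m = 5
ans = m * 2  # -> ans = 10

Answer: 10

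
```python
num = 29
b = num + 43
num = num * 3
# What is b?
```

Answer: 72

Derivation:
Trace (tracking b):
num = 29  # -> num = 29
b = num + 43  # -> b = 72
num = num * 3  # -> num = 87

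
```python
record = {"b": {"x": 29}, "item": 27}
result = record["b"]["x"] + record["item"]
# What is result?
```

Answer: 56

Derivation:
Trace (tracking result):
record = {'b': {'x': 29}, 'item': 27}  # -> record = {'b': {'x': 29}, 'item': 27}
result = record['b']['x'] + record['item']  # -> result = 56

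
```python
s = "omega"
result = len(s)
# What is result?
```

Trace (tracking result):
s = 'omega'  # -> s = 'omega'
result = len(s)  # -> result = 5

Answer: 5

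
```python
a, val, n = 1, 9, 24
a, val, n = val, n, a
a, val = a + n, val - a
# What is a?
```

Trace (tracking a):
a, val, n = (1, 9, 24)  # -> a = 1, val = 9, n = 24
a, val, n = (val, n, a)  # -> a = 9, val = 24, n = 1
a, val = (a + n, val - a)  # -> a = 10, val = 15

Answer: 10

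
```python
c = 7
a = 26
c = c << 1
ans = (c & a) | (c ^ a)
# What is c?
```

Answer: 14

Derivation:
Trace (tracking c):
c = 7  # -> c = 7
a = 26  # -> a = 26
c = c << 1  # -> c = 14
ans = c & a | c ^ a  # -> ans = 30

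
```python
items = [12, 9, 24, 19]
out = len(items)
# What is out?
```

Trace (tracking out):
items = [12, 9, 24, 19]  # -> items = [12, 9, 24, 19]
out = len(items)  # -> out = 4

Answer: 4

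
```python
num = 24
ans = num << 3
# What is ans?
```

Trace (tracking ans):
num = 24  # -> num = 24
ans = num << 3  # -> ans = 192

Answer: 192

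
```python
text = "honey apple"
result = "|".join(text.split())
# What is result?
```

Answer: 'honey|apple'

Derivation:
Trace (tracking result):
text = 'honey apple'  # -> text = 'honey apple'
result = '|'.join(text.split())  # -> result = 'honey|apple'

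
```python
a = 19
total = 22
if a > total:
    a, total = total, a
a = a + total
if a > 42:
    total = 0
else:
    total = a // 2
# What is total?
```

Answer: 20

Derivation:
Trace (tracking total):
a = 19  # -> a = 19
total = 22  # -> total = 22
if a > total:  # condition is False
a = a + total  # -> a = 41
if a > 42:  # condition is False
else:
    total = a // 2  # -> total = 20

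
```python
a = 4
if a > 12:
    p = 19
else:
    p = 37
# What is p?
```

Answer: 37

Derivation:
Trace (tracking p):
a = 4  # -> a = 4
if a > 12:  # condition is False
else:
    p = 37  # -> p = 37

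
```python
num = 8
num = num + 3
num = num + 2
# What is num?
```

Trace (tracking num):
num = 8  # -> num = 8
num = num + 3  # -> num = 11
num = num + 2  # -> num = 13

Answer: 13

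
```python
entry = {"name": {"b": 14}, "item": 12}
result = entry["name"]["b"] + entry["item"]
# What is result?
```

Trace (tracking result):
entry = {'name': {'b': 14}, 'item': 12}  # -> entry = {'name': {'b': 14}, 'item': 12}
result = entry['name']['b'] + entry['item']  # -> result = 26

Answer: 26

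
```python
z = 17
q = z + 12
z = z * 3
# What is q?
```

Trace (tracking q):
z = 17  # -> z = 17
q = z + 12  # -> q = 29
z = z * 3  # -> z = 51

Answer: 29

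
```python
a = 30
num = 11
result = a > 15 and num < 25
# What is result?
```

Trace (tracking result):
a = 30  # -> a = 30
num = 11  # -> num = 11
result = a > 15 and num < 25  # -> result = True

Answer: True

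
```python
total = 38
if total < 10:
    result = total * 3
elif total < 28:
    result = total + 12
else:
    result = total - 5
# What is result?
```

Answer: 33

Derivation:
Trace (tracking result):
total = 38  # -> total = 38
if total < 10:  # condition is False
elif total < 28:  # condition is False
else:
    result = total - 5  # -> result = 33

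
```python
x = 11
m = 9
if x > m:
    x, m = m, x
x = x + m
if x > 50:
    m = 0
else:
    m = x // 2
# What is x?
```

Trace (tracking x):
x = 11  # -> x = 11
m = 9  # -> m = 9
if x > m:  # condition is True
    x, m = (m, x)  # -> x = 9, m = 11
x = x + m  # -> x = 20
if x > 50:  # condition is False
else:
    m = x // 2  # -> m = 10

Answer: 20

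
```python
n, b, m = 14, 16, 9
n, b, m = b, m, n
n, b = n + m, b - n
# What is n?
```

Answer: 30

Derivation:
Trace (tracking n):
n, b, m = (14, 16, 9)  # -> n = 14, b = 16, m = 9
n, b, m = (b, m, n)  # -> n = 16, b = 9, m = 14
n, b = (n + m, b - n)  # -> n = 30, b = -7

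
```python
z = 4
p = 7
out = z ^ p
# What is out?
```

Answer: 3

Derivation:
Trace (tracking out):
z = 4  # -> z = 4
p = 7  # -> p = 7
out = z ^ p  # -> out = 3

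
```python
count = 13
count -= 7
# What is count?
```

Answer: 6

Derivation:
Trace (tracking count):
count = 13  # -> count = 13
count -= 7  # -> count = 6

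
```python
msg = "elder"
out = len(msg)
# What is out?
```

Trace (tracking out):
msg = 'elder'  # -> msg = 'elder'
out = len(msg)  # -> out = 5

Answer: 5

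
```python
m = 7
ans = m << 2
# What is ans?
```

Trace (tracking ans):
m = 7  # -> m = 7
ans = m << 2  # -> ans = 28

Answer: 28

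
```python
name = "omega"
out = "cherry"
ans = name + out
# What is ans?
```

Answer: 'omegacherry'

Derivation:
Trace (tracking ans):
name = 'omega'  # -> name = 'omega'
out = 'cherry'  # -> out = 'cherry'
ans = name + out  # -> ans = 'omegacherry'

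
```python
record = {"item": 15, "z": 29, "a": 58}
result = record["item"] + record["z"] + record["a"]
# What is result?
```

Answer: 102

Derivation:
Trace (tracking result):
record = {'item': 15, 'z': 29, 'a': 58}  # -> record = {'item': 15, 'z': 29, 'a': 58}
result = record['item'] + record['z'] + record['a']  # -> result = 102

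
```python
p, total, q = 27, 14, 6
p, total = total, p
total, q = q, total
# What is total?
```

Answer: 6

Derivation:
Trace (tracking total):
p, total, q = (27, 14, 6)  # -> p = 27, total = 14, q = 6
p, total = (total, p)  # -> p = 14, total = 27
total, q = (q, total)  # -> total = 6, q = 27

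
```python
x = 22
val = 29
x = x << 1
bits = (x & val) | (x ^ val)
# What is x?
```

Trace (tracking x):
x = 22  # -> x = 22
val = 29  # -> val = 29
x = x << 1  # -> x = 44
bits = x & val | x ^ val  # -> bits = 61

Answer: 44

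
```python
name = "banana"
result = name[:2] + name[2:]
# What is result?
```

Answer: 'banana'

Derivation:
Trace (tracking result):
name = 'banana'  # -> name = 'banana'
result = name[:2] + name[2:]  # -> result = 'banana'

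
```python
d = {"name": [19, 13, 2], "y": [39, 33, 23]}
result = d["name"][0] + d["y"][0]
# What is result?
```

Answer: 58

Derivation:
Trace (tracking result):
d = {'name': [19, 13, 2], 'y': [39, 33, 23]}  # -> d = {'name': [19, 13, 2], 'y': [39, 33, 23]}
result = d['name'][0] + d['y'][0]  # -> result = 58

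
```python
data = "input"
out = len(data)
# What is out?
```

Answer: 5

Derivation:
Trace (tracking out):
data = 'input'  # -> data = 'input'
out = len(data)  # -> out = 5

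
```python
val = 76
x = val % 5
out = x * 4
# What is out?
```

Answer: 4

Derivation:
Trace (tracking out):
val = 76  # -> val = 76
x = val % 5  # -> x = 1
out = x * 4  # -> out = 4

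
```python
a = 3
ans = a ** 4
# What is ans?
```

Trace (tracking ans):
a = 3  # -> a = 3
ans = a ** 4  # -> ans = 81

Answer: 81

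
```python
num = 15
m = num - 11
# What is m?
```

Answer: 4

Derivation:
Trace (tracking m):
num = 15  # -> num = 15
m = num - 11  # -> m = 4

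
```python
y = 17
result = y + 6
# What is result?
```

Trace (tracking result):
y = 17  # -> y = 17
result = y + 6  # -> result = 23

Answer: 23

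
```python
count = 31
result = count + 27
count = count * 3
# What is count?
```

Answer: 93

Derivation:
Trace (tracking count):
count = 31  # -> count = 31
result = count + 27  # -> result = 58
count = count * 3  # -> count = 93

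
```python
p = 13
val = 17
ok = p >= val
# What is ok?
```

Answer: False

Derivation:
Trace (tracking ok):
p = 13  # -> p = 13
val = 17  # -> val = 17
ok = p >= val  # -> ok = False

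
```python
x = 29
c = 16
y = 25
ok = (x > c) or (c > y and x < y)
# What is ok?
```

Trace (tracking ok):
x = 29  # -> x = 29
c = 16  # -> c = 16
y = 25  # -> y = 25
ok = x > c or (c > y and x < y)  # -> ok = True

Answer: True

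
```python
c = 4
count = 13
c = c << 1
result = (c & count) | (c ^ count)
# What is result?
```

Answer: 13

Derivation:
Trace (tracking result):
c = 4  # -> c = 4
count = 13  # -> count = 13
c = c << 1  # -> c = 8
result = c & count | c ^ count  # -> result = 13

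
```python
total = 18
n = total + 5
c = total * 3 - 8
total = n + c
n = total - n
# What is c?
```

Answer: 46

Derivation:
Trace (tracking c):
total = 18  # -> total = 18
n = total + 5  # -> n = 23
c = total * 3 - 8  # -> c = 46
total = n + c  # -> total = 69
n = total - n  # -> n = 46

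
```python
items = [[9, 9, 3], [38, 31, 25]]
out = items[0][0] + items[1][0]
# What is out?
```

Trace (tracking out):
items = [[9, 9, 3], [38, 31, 25]]  # -> items = [[9, 9, 3], [38, 31, 25]]
out = items[0][0] + items[1][0]  # -> out = 47

Answer: 47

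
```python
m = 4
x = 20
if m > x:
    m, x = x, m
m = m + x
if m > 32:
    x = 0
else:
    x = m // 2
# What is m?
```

Answer: 24

Derivation:
Trace (tracking m):
m = 4  # -> m = 4
x = 20  # -> x = 20
if m > x:  # condition is False
m = m + x  # -> m = 24
if m > 32:  # condition is False
else:
    x = m // 2  # -> x = 12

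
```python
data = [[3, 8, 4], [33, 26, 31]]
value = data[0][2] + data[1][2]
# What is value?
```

Answer: 35

Derivation:
Trace (tracking value):
data = [[3, 8, 4], [33, 26, 31]]  # -> data = [[3, 8, 4], [33, 26, 31]]
value = data[0][2] + data[1][2]  # -> value = 35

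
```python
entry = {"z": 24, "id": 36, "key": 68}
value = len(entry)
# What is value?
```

Trace (tracking value):
entry = {'z': 24, 'id': 36, 'key': 68}  # -> entry = {'z': 24, 'id': 36, 'key': 68}
value = len(entry)  # -> value = 3

Answer: 3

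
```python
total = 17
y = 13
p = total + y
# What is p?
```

Answer: 30

Derivation:
Trace (tracking p):
total = 17  # -> total = 17
y = 13  # -> y = 13
p = total + y  # -> p = 30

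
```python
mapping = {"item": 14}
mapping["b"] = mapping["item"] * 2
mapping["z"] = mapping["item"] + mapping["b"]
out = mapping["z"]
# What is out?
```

Answer: 42

Derivation:
Trace (tracking out):
mapping = {'item': 14}  # -> mapping = {'item': 14}
mapping['b'] = mapping['item'] * 2  # -> mapping = {'item': 14, 'b': 28}
mapping['z'] = mapping['item'] + mapping['b']  # -> mapping = {'item': 14, 'b': 28, 'z': 42}
out = mapping['z']  # -> out = 42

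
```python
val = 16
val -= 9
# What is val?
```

Answer: 7

Derivation:
Trace (tracking val):
val = 16  # -> val = 16
val -= 9  # -> val = 7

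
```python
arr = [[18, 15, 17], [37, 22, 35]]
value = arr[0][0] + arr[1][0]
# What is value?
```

Answer: 55

Derivation:
Trace (tracking value):
arr = [[18, 15, 17], [37, 22, 35]]  # -> arr = [[18, 15, 17], [37, 22, 35]]
value = arr[0][0] + arr[1][0]  # -> value = 55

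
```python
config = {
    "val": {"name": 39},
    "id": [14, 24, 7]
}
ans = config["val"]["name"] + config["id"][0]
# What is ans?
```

Answer: 53

Derivation:
Trace (tracking ans):
config = {'val': {'name': 39}, 'id': [14, 24, 7]}  # -> config = {'val': {'name': 39}, 'id': [14, 24, 7]}
ans = config['val']['name'] + config['id'][0]  # -> ans = 53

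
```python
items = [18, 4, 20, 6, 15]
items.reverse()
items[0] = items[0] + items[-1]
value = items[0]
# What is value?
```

Trace (tracking value):
items = [18, 4, 20, 6, 15]  # -> items = [18, 4, 20, 6, 15]
items.reverse()  # -> items = [15, 6, 20, 4, 18]
items[0] = items[0] + items[-1]  # -> items = [33, 6, 20, 4, 18]
value = items[0]  # -> value = 33

Answer: 33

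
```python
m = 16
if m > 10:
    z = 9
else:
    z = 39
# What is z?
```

Answer: 9

Derivation:
Trace (tracking z):
m = 16  # -> m = 16
if m > 10:  # condition is True
    z = 9  # -> z = 9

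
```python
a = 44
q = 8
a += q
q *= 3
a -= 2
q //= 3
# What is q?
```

Trace (tracking q):
a = 44  # -> a = 44
q = 8  # -> q = 8
a += q  # -> a = 52
q *= 3  # -> q = 24
a -= 2  # -> a = 50
q //= 3  # -> q = 8

Answer: 8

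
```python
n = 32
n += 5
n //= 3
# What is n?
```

Answer: 12

Derivation:
Trace (tracking n):
n = 32  # -> n = 32
n += 5  # -> n = 37
n //= 3  # -> n = 12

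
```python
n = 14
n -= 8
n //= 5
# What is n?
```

Answer: 1

Derivation:
Trace (tracking n):
n = 14  # -> n = 14
n -= 8  # -> n = 6
n //= 5  # -> n = 1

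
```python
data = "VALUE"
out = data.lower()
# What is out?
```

Trace (tracking out):
data = 'VALUE'  # -> data = 'VALUE'
out = data.lower()  # -> out = 'value'

Answer: 'value'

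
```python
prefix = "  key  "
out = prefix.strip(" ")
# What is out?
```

Answer: 'key'

Derivation:
Trace (tracking out):
prefix = '  key  '  # -> prefix = '  key  '
out = prefix.strip(' ')  # -> out = 'key'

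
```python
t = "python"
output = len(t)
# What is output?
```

Answer: 6

Derivation:
Trace (tracking output):
t = 'python'  # -> t = 'python'
output = len(t)  # -> output = 6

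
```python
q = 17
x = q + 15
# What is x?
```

Answer: 32

Derivation:
Trace (tracking x):
q = 17  # -> q = 17
x = q + 15  # -> x = 32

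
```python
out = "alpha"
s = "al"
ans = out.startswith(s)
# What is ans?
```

Answer: True

Derivation:
Trace (tracking ans):
out = 'alpha'  # -> out = 'alpha'
s = 'al'  # -> s = 'al'
ans = out.startswith(s)  # -> ans = True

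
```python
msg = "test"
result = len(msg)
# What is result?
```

Answer: 4

Derivation:
Trace (tracking result):
msg = 'test'  # -> msg = 'test'
result = len(msg)  # -> result = 4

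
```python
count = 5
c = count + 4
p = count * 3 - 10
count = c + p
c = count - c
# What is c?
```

Trace (tracking c):
count = 5  # -> count = 5
c = count + 4  # -> c = 9
p = count * 3 - 10  # -> p = 5
count = c + p  # -> count = 14
c = count - c  # -> c = 5

Answer: 5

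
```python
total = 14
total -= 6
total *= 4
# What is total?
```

Trace (tracking total):
total = 14  # -> total = 14
total -= 6  # -> total = 8
total *= 4  # -> total = 32

Answer: 32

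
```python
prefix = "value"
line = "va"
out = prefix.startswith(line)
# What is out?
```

Answer: True

Derivation:
Trace (tracking out):
prefix = 'value'  # -> prefix = 'value'
line = 'va'  # -> line = 'va'
out = prefix.startswith(line)  # -> out = True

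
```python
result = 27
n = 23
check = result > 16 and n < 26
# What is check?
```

Trace (tracking check):
result = 27  # -> result = 27
n = 23  # -> n = 23
check = result > 16 and n < 26  # -> check = True

Answer: True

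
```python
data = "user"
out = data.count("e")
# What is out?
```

Answer: 1

Derivation:
Trace (tracking out):
data = 'user'  # -> data = 'user'
out = data.count('e')  # -> out = 1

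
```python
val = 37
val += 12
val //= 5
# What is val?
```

Trace (tracking val):
val = 37  # -> val = 37
val += 12  # -> val = 49
val //= 5  # -> val = 9

Answer: 9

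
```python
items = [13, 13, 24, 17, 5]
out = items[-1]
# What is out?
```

Trace (tracking out):
items = [13, 13, 24, 17, 5]  # -> items = [13, 13, 24, 17, 5]
out = items[-1]  # -> out = 5

Answer: 5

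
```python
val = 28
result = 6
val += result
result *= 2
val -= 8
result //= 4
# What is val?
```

Answer: 26

Derivation:
Trace (tracking val):
val = 28  # -> val = 28
result = 6  # -> result = 6
val += result  # -> val = 34
result *= 2  # -> result = 12
val -= 8  # -> val = 26
result //= 4  # -> result = 3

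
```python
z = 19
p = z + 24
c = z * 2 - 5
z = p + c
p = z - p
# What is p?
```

Trace (tracking p):
z = 19  # -> z = 19
p = z + 24  # -> p = 43
c = z * 2 - 5  # -> c = 33
z = p + c  # -> z = 76
p = z - p  # -> p = 33

Answer: 33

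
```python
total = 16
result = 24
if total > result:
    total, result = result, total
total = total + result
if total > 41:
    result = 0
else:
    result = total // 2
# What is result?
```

Trace (tracking result):
total = 16  # -> total = 16
result = 24  # -> result = 24
if total > result:  # condition is False
total = total + result  # -> total = 40
if total > 41:  # condition is False
else:
    result = total // 2  # -> result = 20

Answer: 20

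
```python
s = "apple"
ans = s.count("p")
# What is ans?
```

Answer: 2

Derivation:
Trace (tracking ans):
s = 'apple'  # -> s = 'apple'
ans = s.count('p')  # -> ans = 2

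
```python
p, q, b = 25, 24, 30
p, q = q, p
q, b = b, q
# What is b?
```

Answer: 25

Derivation:
Trace (tracking b):
p, q, b = (25, 24, 30)  # -> p = 25, q = 24, b = 30
p, q = (q, p)  # -> p = 24, q = 25
q, b = (b, q)  # -> q = 30, b = 25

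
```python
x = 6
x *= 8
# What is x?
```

Trace (tracking x):
x = 6  # -> x = 6
x *= 8  # -> x = 48

Answer: 48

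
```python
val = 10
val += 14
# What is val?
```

Trace (tracking val):
val = 10  # -> val = 10
val += 14  # -> val = 24

Answer: 24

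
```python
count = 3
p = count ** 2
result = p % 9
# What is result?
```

Trace (tracking result):
count = 3  # -> count = 3
p = count ** 2  # -> p = 9
result = p % 9  # -> result = 0

Answer: 0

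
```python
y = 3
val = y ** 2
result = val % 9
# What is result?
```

Answer: 0

Derivation:
Trace (tracking result):
y = 3  # -> y = 3
val = y ** 2  # -> val = 9
result = val % 9  # -> result = 0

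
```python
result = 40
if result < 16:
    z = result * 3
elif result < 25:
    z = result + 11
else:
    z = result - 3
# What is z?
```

Answer: 37

Derivation:
Trace (tracking z):
result = 40  # -> result = 40
if result < 16:  # condition is False
elif result < 25:  # condition is False
else:
    z = result - 3  # -> z = 37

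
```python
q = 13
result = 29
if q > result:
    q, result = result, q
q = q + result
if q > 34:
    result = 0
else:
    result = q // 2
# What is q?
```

Answer: 42

Derivation:
Trace (tracking q):
q = 13  # -> q = 13
result = 29  # -> result = 29
if q > result:  # condition is False
q = q + result  # -> q = 42
if q > 34:  # condition is True
    result = 0  # -> result = 0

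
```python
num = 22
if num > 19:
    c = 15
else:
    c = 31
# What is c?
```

Trace (tracking c):
num = 22  # -> num = 22
if num > 19:  # condition is True
    c = 15  # -> c = 15

Answer: 15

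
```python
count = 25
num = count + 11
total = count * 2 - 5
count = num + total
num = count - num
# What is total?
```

Trace (tracking total):
count = 25  # -> count = 25
num = count + 11  # -> num = 36
total = count * 2 - 5  # -> total = 45
count = num + total  # -> count = 81
num = count - num  # -> num = 45

Answer: 45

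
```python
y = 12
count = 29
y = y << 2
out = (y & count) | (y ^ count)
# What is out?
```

Trace (tracking out):
y = 12  # -> y = 12
count = 29  # -> count = 29
y = y << 2  # -> y = 48
out = y & count | y ^ count  # -> out = 61

Answer: 61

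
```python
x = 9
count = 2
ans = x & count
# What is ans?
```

Trace (tracking ans):
x = 9  # -> x = 9
count = 2  # -> count = 2
ans = x & count  # -> ans = 0

Answer: 0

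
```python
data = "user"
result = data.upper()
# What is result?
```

Answer: 'USER'

Derivation:
Trace (tracking result):
data = 'user'  # -> data = 'user'
result = data.upper()  # -> result = 'USER'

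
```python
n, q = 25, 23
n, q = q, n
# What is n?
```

Answer: 23

Derivation:
Trace (tracking n):
n, q = (25, 23)  # -> n = 25, q = 23
n, q = (q, n)  # -> n = 23, q = 25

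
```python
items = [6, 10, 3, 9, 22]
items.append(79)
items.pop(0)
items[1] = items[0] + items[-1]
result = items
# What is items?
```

Answer: [10, 89, 9, 22, 79]

Derivation:
Trace (tracking items):
items = [6, 10, 3, 9, 22]  # -> items = [6, 10, 3, 9, 22]
items.append(79)  # -> items = [6, 10, 3, 9, 22, 79]
items.pop(0)  # -> items = [10, 3, 9, 22, 79]
items[1] = items[0] + items[-1]  # -> items = [10, 89, 9, 22, 79]
result = items  # -> result = [10, 89, 9, 22, 79]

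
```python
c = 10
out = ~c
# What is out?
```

Answer: -11

Derivation:
Trace (tracking out):
c = 10  # -> c = 10
out = ~c  # -> out = -11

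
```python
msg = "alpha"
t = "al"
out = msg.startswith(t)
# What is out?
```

Answer: True

Derivation:
Trace (tracking out):
msg = 'alpha'  # -> msg = 'alpha'
t = 'al'  # -> t = 'al'
out = msg.startswith(t)  # -> out = True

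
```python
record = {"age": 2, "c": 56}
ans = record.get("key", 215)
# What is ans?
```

Answer: 215

Derivation:
Trace (tracking ans):
record = {'age': 2, 'c': 56}  # -> record = {'age': 2, 'c': 56}
ans = record.get('key', 215)  # -> ans = 215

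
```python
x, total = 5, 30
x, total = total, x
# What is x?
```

Answer: 30

Derivation:
Trace (tracking x):
x, total = (5, 30)  # -> x = 5, total = 30
x, total = (total, x)  # -> x = 30, total = 5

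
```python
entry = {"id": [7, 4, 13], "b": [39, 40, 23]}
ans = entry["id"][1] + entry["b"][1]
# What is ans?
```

Answer: 44

Derivation:
Trace (tracking ans):
entry = {'id': [7, 4, 13], 'b': [39, 40, 23]}  # -> entry = {'id': [7, 4, 13], 'b': [39, 40, 23]}
ans = entry['id'][1] + entry['b'][1]  # -> ans = 44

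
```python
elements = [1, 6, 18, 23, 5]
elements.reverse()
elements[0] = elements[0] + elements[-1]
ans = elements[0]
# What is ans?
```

Answer: 6

Derivation:
Trace (tracking ans):
elements = [1, 6, 18, 23, 5]  # -> elements = [1, 6, 18, 23, 5]
elements.reverse()  # -> elements = [5, 23, 18, 6, 1]
elements[0] = elements[0] + elements[-1]  # -> elements = [6, 23, 18, 6, 1]
ans = elements[0]  # -> ans = 6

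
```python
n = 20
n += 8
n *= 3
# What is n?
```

Answer: 84

Derivation:
Trace (tracking n):
n = 20  # -> n = 20
n += 8  # -> n = 28
n *= 3  # -> n = 84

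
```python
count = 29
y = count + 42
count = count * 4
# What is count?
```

Answer: 116

Derivation:
Trace (tracking count):
count = 29  # -> count = 29
y = count + 42  # -> y = 71
count = count * 4  # -> count = 116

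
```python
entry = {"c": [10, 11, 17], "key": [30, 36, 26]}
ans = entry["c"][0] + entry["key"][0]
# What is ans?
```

Answer: 40

Derivation:
Trace (tracking ans):
entry = {'c': [10, 11, 17], 'key': [30, 36, 26]}  # -> entry = {'c': [10, 11, 17], 'key': [30, 36, 26]}
ans = entry['c'][0] + entry['key'][0]  # -> ans = 40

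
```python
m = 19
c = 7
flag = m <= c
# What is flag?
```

Answer: False

Derivation:
Trace (tracking flag):
m = 19  # -> m = 19
c = 7  # -> c = 7
flag = m <= c  # -> flag = False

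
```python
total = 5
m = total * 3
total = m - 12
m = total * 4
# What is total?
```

Answer: 3

Derivation:
Trace (tracking total):
total = 5  # -> total = 5
m = total * 3  # -> m = 15
total = m - 12  # -> total = 3
m = total * 4  # -> m = 12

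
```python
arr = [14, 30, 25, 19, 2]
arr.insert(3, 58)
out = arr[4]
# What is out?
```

Trace (tracking out):
arr = [14, 30, 25, 19, 2]  # -> arr = [14, 30, 25, 19, 2]
arr.insert(3, 58)  # -> arr = [14, 30, 25, 58, 19, 2]
out = arr[4]  # -> out = 19

Answer: 19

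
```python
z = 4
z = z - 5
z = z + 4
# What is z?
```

Trace (tracking z):
z = 4  # -> z = 4
z = z - 5  # -> z = -1
z = z + 4  # -> z = 3

Answer: 3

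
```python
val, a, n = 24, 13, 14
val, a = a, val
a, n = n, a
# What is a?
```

Answer: 14

Derivation:
Trace (tracking a):
val, a, n = (24, 13, 14)  # -> val = 24, a = 13, n = 14
val, a = (a, val)  # -> val = 13, a = 24
a, n = (n, a)  # -> a = 14, n = 24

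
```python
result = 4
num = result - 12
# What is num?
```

Trace (tracking num):
result = 4  # -> result = 4
num = result - 12  # -> num = -8

Answer: -8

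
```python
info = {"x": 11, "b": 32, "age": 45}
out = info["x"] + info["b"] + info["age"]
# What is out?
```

Trace (tracking out):
info = {'x': 11, 'b': 32, 'age': 45}  # -> info = {'x': 11, 'b': 32, 'age': 45}
out = info['x'] + info['b'] + info['age']  # -> out = 88

Answer: 88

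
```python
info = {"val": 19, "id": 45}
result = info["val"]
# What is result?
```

Answer: 19

Derivation:
Trace (tracking result):
info = {'val': 19, 'id': 45}  # -> info = {'val': 19, 'id': 45}
result = info['val']  # -> result = 19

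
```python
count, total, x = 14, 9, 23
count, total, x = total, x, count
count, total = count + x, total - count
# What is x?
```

Answer: 14

Derivation:
Trace (tracking x):
count, total, x = (14, 9, 23)  # -> count = 14, total = 9, x = 23
count, total, x = (total, x, count)  # -> count = 9, total = 23, x = 14
count, total = (count + x, total - count)  # -> count = 23, total = 14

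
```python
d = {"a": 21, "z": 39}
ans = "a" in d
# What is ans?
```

Answer: True

Derivation:
Trace (tracking ans):
d = {'a': 21, 'z': 39}  # -> d = {'a': 21, 'z': 39}
ans = 'a' in d  # -> ans = True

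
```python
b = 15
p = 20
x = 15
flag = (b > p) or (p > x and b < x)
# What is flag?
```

Trace (tracking flag):
b = 15  # -> b = 15
p = 20  # -> p = 20
x = 15  # -> x = 15
flag = b > p or (p > x and b < x)  # -> flag = False

Answer: False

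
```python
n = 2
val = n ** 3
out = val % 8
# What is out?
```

Answer: 0

Derivation:
Trace (tracking out):
n = 2  # -> n = 2
val = n ** 3  # -> val = 8
out = val % 8  # -> out = 0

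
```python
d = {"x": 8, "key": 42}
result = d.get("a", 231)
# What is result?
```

Answer: 231

Derivation:
Trace (tracking result):
d = {'x': 8, 'key': 42}  # -> d = {'x': 8, 'key': 42}
result = d.get('a', 231)  # -> result = 231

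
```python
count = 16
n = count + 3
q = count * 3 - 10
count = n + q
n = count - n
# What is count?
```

Answer: 57

Derivation:
Trace (tracking count):
count = 16  # -> count = 16
n = count + 3  # -> n = 19
q = count * 3 - 10  # -> q = 38
count = n + q  # -> count = 57
n = count - n  # -> n = 38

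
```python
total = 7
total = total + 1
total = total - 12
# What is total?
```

Answer: -4

Derivation:
Trace (tracking total):
total = 7  # -> total = 7
total = total + 1  # -> total = 8
total = total - 12  # -> total = -4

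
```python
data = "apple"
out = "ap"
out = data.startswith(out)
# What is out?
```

Trace (tracking out):
data = 'apple'  # -> data = 'apple'
out = 'ap'  # -> out = 'ap'
out = data.startswith(out)  # -> out = True

Answer: True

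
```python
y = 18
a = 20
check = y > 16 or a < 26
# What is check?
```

Trace (tracking check):
y = 18  # -> y = 18
a = 20  # -> a = 20
check = y > 16 or a < 26  # -> check = True

Answer: True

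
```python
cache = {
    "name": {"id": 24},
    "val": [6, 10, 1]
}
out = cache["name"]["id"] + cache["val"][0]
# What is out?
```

Answer: 30

Derivation:
Trace (tracking out):
cache = {'name': {'id': 24}, 'val': [6, 10, 1]}  # -> cache = {'name': {'id': 24}, 'val': [6, 10, 1]}
out = cache['name']['id'] + cache['val'][0]  # -> out = 30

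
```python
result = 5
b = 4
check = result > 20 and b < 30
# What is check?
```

Trace (tracking check):
result = 5  # -> result = 5
b = 4  # -> b = 4
check = result > 20 and b < 30  # -> check = False

Answer: False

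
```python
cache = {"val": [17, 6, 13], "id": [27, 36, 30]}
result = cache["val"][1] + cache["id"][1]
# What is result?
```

Answer: 42

Derivation:
Trace (tracking result):
cache = {'val': [17, 6, 13], 'id': [27, 36, 30]}  # -> cache = {'val': [17, 6, 13], 'id': [27, 36, 30]}
result = cache['val'][1] + cache['id'][1]  # -> result = 42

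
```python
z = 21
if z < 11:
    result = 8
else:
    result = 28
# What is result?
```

Trace (tracking result):
z = 21  # -> z = 21
if z < 11:  # condition is False
else:
    result = 28  # -> result = 28

Answer: 28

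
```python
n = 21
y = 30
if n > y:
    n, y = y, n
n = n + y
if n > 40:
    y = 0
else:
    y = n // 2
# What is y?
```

Trace (tracking y):
n = 21  # -> n = 21
y = 30  # -> y = 30
if n > y:  # condition is False
n = n + y  # -> n = 51
if n > 40:  # condition is True
    y = 0  # -> y = 0

Answer: 0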